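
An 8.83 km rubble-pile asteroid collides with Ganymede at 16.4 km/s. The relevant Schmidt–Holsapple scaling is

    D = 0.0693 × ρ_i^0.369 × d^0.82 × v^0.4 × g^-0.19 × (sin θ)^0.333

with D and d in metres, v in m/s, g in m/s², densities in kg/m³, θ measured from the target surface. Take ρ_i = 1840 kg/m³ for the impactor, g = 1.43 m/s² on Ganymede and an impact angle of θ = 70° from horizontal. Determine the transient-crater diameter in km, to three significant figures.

D ≈ 84.8 km

In SI units: d = 8830 m, v = 16400 m/s.
ρ_i^0.369 = 1840^0.369 = 16.02
d^0.82 = 8830^0.82 = 1721
v^0.4 = 16400^0.4 = 48.52
g^-0.19 = 1.43^-0.19 = 0.9343
(sin 70°)^0.333 = 0.9397^0.333 = 0.9795
D = 0.0693 × 16.02 × 1721 × 48.52 × 0.9343 × 0.9795 = 84838 m
   = 84.84 km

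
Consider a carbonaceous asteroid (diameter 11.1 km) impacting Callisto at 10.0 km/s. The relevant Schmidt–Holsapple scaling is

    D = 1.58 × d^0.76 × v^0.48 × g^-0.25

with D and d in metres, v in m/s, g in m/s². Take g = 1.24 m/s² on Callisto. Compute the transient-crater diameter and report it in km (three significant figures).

In SI units: d = 11100 m, v = 10000 m/s.
d^0.76 = 11100^0.76 = 1187
v^0.48 = 10000^0.48 = 83.18
g^-0.25 = 1.24^-0.25 = 0.9476
D = 1.58 × 1187 × 83.18 × 0.9476 = 1.478 × 10^5 m
   = 147.8 km

D ≈ 148 km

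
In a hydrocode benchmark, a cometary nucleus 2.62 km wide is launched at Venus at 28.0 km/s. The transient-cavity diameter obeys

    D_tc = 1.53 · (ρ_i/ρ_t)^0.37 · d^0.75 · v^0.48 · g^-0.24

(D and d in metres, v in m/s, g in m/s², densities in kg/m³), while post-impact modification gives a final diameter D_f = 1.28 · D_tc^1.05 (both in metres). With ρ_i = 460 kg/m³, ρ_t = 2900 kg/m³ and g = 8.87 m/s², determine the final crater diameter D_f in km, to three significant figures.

In SI: d = 2620 m, v = 28000 m/s.
(ρ_i/ρ_t)^0.37 = (460/2900)^0.37 = 0.5060
d^0.75 = 2620^0.75 = 366.2
v^0.48 = 28000^0.48 = 136.3
g^-0.24 = 8.87^-0.24 = 0.5922
D_tc = 1.53 × 0.5060 × 366.2 × 136.3 × 0.5922 = 22880 m
D_f = 1.28 × (22880)^1.05 = 48377 m
     = 48.38 km

D_f ≈ 48.4 km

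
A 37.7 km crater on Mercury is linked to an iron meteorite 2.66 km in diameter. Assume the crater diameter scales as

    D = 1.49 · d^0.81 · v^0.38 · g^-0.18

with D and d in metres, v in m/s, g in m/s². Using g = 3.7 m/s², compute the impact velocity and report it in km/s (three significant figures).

v ≈ 36.0 km/s

Rearranging for v: v = [D / (1.49 · 2660^0.81 · 3.7^-0.18)]^(1/0.38).
D = 37700 m.
2660^0.81 = 594.5
3.7^-0.18 = 0.7902
Denominator = 1.49 × 594.5 × 0.7902 = 700.0
D / 700.0 = 37700 / 700.0 = 53.86
v = 53.86^(1/0.38) = 53.86^2.6316 = 35975 m/s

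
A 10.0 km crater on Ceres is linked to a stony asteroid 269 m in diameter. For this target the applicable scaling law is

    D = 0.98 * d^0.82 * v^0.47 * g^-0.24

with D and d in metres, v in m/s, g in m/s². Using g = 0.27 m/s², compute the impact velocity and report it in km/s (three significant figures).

Rearranging for v: v = [D / (0.98 · 269^0.82 · 0.27^-0.24)]^(1/0.47).
D = 10000 m.
269^0.82 = 98.26
0.27^-0.24 = 1.369
Denominator = 0.98 × 98.26 × 1.369 = 131.8
D / 131.8 = 10000 / 131.8 = 75.87
v = 75.87^(1/0.47) = 75.87^2.1277 = 10005 m/s

v ≈ 10.0 km/s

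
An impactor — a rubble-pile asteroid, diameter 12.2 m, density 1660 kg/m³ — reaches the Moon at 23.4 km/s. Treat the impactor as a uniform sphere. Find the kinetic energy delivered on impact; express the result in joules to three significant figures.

E ≈ 4.32 × 10^14 J

v = 23400 m/s.
Mass m = (π/6) ρ d³ = (π/6) × 1660 × (12.2)³ = 1.578 × 10^6 kg
E = ½ m v² = 0.5 × 1.578 × 10^6 × (23400)² = 4.320 × 10^14 J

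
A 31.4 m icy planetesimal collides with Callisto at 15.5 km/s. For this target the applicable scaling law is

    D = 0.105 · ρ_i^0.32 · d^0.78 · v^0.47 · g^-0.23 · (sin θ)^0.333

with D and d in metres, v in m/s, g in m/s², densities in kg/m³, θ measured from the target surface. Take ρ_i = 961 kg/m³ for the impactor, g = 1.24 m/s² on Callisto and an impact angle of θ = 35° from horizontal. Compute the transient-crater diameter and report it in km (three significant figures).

D ≈ 1.03 km

In SI units: v = 15500 m/s.
ρ_i^0.32 = 961^0.32 = 9.005
d^0.78 = 31.4^0.78 = 14.71
v^0.47 = 15500^0.47 = 93.21
g^-0.23 = 1.24^-0.23 = 0.9517
(sin 35°)^0.333 = 0.5736^0.333 = 0.8310
D = 0.105 × 9.005 × 14.71 × 93.21 × 0.9517 × 0.8310 = 1025 m
   = 1.025 km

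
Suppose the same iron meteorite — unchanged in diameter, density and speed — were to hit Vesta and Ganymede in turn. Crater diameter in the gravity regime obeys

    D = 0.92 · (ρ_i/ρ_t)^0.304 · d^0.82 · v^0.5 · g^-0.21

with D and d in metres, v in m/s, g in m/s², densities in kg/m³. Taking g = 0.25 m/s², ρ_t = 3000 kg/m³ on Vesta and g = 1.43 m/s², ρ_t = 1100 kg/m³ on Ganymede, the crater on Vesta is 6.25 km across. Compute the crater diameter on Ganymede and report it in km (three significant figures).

D ≈ 5.88 km

The impactor-only factors (d, v, ρ_i) cancel in the ratio, leaving D_Ganymede/D_Vesta = (g_Ganymede/g_Vesta)^-0.21 · (ρ_t,Vesta/ρ_t,Ganymede)^0.304.
(1.43/0.25)^-0.21 = 5.720^-0.21 = 0.6933
(3000/1100)^0.304 = 2.727^0.304 = 1.357
Ratio = 0.6933 × 1.357 = 0.9408
D_Ganymede = 0.9408 × 6.25 km = 5.88 km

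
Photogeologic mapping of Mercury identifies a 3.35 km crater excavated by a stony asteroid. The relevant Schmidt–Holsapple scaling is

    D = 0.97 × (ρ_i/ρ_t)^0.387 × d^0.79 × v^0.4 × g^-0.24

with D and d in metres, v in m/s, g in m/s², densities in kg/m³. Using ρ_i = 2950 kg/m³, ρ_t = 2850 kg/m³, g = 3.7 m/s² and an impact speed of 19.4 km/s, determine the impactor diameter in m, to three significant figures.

Rearranging for d: d = [D / (0.97 · (2950/2850)^0.387 · 19400^0.4 · 3.7^-0.24)]^(1/0.79).
D = 3350 m.
(2950/2850)^0.387 = 1.013
19400^0.4 = 51.89
3.7^-0.24 = 0.7305
Denominator = 0.97 × 1.013 × 51.89 × 0.7305 = 37.25
D / 37.25 = 3350 / 37.25 = 89.93
d = 89.93^(1/0.79) = 89.93^1.2658 = 297.3 m

d ≈ 297 m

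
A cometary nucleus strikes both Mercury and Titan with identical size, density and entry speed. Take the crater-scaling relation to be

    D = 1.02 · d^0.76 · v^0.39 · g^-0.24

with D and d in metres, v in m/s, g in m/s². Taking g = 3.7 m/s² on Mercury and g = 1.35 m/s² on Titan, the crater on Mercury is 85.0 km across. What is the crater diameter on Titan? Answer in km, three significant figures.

All impactor-dependent factors cancel in the ratio, leaving D_Titan/D_Mercury = (g_Titan/g_Mercury)^-0.24.
(1.35/3.7)^-0.24 = 0.3649^-0.24 = 1.274
D_Titan = 1.274 × 85.0 km = 108 km

D ≈ 108 km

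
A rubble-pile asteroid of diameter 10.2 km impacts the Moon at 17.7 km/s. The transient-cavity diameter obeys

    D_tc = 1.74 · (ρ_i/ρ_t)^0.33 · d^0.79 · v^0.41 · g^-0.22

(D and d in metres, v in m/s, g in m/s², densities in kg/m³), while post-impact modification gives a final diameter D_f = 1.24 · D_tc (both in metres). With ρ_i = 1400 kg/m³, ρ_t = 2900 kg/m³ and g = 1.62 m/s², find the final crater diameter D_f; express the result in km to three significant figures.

D_f ≈ 124 km

In SI: d = 10200 m, v = 17700 m/s.
(ρ_i/ρ_t)^0.33 = (1400/2900)^0.33 = 0.7864
d^0.79 = 10200^0.79 = 1468
v^0.41 = 17700^0.41 = 55.17
g^-0.22 = 1.62^-0.22 = 0.8993
D_tc = 1.74 × 0.7864 × 1468 × 55.17 × 0.8993 = 99660 m
D_f = 1.24 × 99660 = 1.236 × 10^5 m
     = 123.6 km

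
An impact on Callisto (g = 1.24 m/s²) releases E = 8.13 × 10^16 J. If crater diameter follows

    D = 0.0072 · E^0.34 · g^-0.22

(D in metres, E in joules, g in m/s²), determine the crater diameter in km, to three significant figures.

E^0.34 = (8.13 × 10^16)^0.34 = 5.616 × 10^5
g^-0.22 = 1.24^-0.22 = 0.9538
D = 0.0072 × 5.616 × 10^5 × 0.9538 = 3857 m
   = 3.857 km

D ≈ 3.86 km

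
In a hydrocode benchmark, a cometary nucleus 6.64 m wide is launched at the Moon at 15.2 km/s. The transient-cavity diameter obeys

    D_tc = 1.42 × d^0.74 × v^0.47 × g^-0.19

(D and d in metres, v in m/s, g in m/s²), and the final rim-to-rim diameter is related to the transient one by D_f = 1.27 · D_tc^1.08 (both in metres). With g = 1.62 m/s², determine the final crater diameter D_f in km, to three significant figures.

D_f ≈ 1.01 km

v = 15200 m/s.
d^0.74 = 6.64^0.74 = 4.059
v^0.47 = 15200^0.47 = 92.36
g^-0.19 = 1.62^-0.19 = 0.9124
D_tc = 1.42 × 4.059 × 92.36 × 0.9124 = 485.7 m
D_f = 1.27 × (485.7)^1.08 = 1012 m
     = 1.012 km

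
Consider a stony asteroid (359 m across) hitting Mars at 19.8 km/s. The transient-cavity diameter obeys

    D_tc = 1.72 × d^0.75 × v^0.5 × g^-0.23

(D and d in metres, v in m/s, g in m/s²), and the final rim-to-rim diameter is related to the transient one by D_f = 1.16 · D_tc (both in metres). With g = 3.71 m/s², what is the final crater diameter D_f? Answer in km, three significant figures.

D_f ≈ 17.1 km

v = 19800 m/s.
d^0.75 = 359^0.75 = 82.47
v^0.5 = 19800^0.5 = 140.7
g^-0.23 = 3.71^-0.23 = 0.7397
D_tc = 1.72 × 82.47 × 140.7 × 0.7397 = 14760 m
D_f = 1.16 × 14760 = 17122 m
     = 17.12 km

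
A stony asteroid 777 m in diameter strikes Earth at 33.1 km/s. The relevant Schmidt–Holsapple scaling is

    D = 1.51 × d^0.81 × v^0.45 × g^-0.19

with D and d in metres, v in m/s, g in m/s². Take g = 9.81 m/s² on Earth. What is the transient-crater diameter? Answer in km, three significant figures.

In SI units: v = 33100 m/s.
d^0.81 = 777^0.81 = 219.4
v^0.45 = 33100^0.45 = 108.1
g^-0.19 = 9.81^-0.19 = 0.6480
D = 1.51 × 219.4 × 108.1 × 0.6480 = 23207 m
   = 23.21 km

D ≈ 23.2 km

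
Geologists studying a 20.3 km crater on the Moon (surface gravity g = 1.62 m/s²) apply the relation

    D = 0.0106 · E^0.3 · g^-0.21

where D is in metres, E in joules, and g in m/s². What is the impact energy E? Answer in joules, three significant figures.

E ≈ 1.22 × 10^21 J

Rearranging: E = [D / (0.0106 · g^-0.21)]^(1/0.3).
D = 20300 m.
g^-0.21 = 1.62^-0.21 = 0.9037
D / (0.0106 × 0.9037) = 20300 / (9.579 × 10^-3) = 2.119 × 10^6
E = (2.119 × 10^6)^3.3333 = 1.221 × 10^21 J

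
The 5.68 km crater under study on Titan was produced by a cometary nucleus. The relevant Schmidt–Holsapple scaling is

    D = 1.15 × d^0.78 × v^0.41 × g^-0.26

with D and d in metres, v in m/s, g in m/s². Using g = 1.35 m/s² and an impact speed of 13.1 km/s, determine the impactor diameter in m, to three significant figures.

Rearranging for d: d = [D / (1.15 · 13100^0.41 · 1.35^-0.26)]^(1/0.78).
D = 5680 m.
13100^0.41 = 48.76
1.35^-0.26 = 0.9249
Denominator = 1.15 × 48.76 × 0.9249 = 51.86
D / 51.86 = 5680 / 51.86 = 109.5
d = 109.5^(1/0.78) = 109.5^1.2821 = 411.8 m

d ≈ 412 m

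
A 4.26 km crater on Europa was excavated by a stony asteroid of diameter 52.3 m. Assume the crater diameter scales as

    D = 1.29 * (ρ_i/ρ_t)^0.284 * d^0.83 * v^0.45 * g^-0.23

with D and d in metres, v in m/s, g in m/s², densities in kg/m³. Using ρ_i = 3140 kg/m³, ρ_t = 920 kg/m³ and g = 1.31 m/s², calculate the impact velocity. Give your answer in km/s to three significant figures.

v ≈ 23.6 km/s

Rearranging for v: v = [D / (1.29 · (3140/920)^0.284 · 52.3^0.83 · 1.31^-0.23)]^(1/0.45).
D = 4260 m.
(3140/920)^0.284 = 1.417
52.3^0.83 = 26.69
1.31^-0.23 = 0.9398
Denominator = 1.29 × 1.417 × 26.69 × 0.9398 = 45.85
D / 45.85 = 4260 / 45.85 = 92.91
v = 92.91^(1/0.45) = 92.91^2.2222 = 23628 m/s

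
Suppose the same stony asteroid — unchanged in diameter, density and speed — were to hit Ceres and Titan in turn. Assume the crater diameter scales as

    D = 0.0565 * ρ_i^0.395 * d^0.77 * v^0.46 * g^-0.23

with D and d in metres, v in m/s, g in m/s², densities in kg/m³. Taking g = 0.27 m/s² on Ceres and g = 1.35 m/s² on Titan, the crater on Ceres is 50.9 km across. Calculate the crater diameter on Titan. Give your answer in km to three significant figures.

All impactor-dependent factors cancel in the ratio, leaving D_Titan/D_Ceres = (g_Titan/g_Ceres)^-0.23.
(1.35/0.27)^-0.23 = 5.000^-0.23 = 0.6906
D_Titan = 0.6906 × 50.9 km = 35.2 km

D ≈ 35.2 km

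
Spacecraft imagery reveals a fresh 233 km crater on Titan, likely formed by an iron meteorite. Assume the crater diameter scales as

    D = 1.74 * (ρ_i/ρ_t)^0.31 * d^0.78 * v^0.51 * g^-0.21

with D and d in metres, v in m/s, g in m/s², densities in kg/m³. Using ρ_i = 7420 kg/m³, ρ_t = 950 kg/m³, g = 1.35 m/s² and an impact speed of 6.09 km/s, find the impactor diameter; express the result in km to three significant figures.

Rearranging for d: d = [D / (1.74 · (7420/950)^0.31 · 6090^0.51 · 1.35^-0.21)]^(1/0.78).
D = 233000 m.
(7420/950)^0.31 = 1.891
6090^0.51 = 85.14
1.35^-0.21 = 0.9389
Denominator = 1.74 × 1.891 × 85.14 × 0.9389 = 263.0
D / 263.0 = 233000 / 263.0 = 885.9
d = 885.9^(1/0.78) = 885.9^1.2821 = 6010 m

d ≈ 6.01 km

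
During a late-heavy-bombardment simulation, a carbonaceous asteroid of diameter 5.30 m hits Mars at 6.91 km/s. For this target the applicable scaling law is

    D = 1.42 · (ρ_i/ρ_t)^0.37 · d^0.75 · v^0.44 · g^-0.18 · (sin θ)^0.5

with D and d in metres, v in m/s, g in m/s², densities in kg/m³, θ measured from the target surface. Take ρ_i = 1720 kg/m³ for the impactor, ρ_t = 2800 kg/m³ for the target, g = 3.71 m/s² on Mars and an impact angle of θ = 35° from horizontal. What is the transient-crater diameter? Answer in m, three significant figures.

In SI units: v = 6910 m/s.
(ρ_i/ρ_t)^0.37 = (1720/2800)^0.37 = 0.8350
d^0.75 = 5.3^0.75 = 3.493
v^0.44 = 6910^0.44 = 48.91
g^-0.18 = 3.71^-0.18 = 0.7898
(sin 35°)^0.5 = 0.5736^0.5 = 0.7574
D = 1.42 × 0.8350 × 3.493 × 48.91 × 0.7898 × 0.7574 = 121.2 m

D ≈ 121 m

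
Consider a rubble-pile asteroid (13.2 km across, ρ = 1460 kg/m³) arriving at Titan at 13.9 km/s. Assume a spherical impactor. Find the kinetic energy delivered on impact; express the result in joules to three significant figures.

d = 13200 m; v = 13900 m/s.
Mass m = (π/6) ρ d³ = (π/6) × 1460 × (13200)³ = 1.758 × 10^15 kg
E = ½ m v² = 0.5 × 1.758 × 10^15 × (13900)² = 1.698 × 10^23 J

E ≈ 1.70 × 10^23 J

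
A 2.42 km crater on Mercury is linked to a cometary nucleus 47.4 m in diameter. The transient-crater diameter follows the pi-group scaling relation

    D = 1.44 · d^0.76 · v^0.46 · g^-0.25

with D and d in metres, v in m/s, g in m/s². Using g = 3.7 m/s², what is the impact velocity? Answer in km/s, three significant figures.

Rearranging for v: v = [D / (1.44 · 47.4^0.76 · 3.7^-0.25)]^(1/0.46).
D = 2420 m.
47.4^0.76 = 18.78
3.7^-0.25 = 0.7210
Denominator = 1.44 × 18.78 × 0.7210 = 19.50
D / 19.50 = 2420 / 19.50 = 124.1
v = 124.1^(1/0.46) = 124.1^2.1739 = 35616 m/s

v ≈ 35.6 km/s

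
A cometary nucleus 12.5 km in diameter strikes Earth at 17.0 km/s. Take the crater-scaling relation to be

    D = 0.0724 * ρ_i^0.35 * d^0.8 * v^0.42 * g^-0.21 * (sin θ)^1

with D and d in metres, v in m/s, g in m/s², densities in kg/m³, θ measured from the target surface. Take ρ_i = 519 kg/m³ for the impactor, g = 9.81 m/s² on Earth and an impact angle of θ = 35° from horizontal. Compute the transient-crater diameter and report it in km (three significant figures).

D ≈ 26.0 km

In SI units: d = 12500 m, v = 17000 m/s.
ρ_i^0.35 = 519^0.35 = 8.919
d^0.8 = 12500^0.8 = 1895
v^0.42 = 17000^0.42 = 59.81
g^-0.21 = 9.81^-0.21 = 0.6191
(sin 35°)^1 = 0.5736^1 = 0.5736
D = 0.0724 × 8.919 × 1895 × 59.81 × 0.6191 × 0.5736 = 25990 m
   = 25.99 km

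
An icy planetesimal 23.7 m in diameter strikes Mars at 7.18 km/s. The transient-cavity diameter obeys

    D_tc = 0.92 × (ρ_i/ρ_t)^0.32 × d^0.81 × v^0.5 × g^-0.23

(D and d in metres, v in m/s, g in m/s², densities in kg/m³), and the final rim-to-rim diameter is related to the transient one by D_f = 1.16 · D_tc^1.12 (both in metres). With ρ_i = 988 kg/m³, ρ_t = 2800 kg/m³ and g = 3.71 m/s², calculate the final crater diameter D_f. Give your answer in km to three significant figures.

v = 7180 m/s.
(ρ_i/ρ_t)^0.32 = (988/2800)^0.32 = 0.7165
d^0.81 = 23.7^0.81 = 12.99
v^0.5 = 7180^0.5 = 84.73
g^-0.23 = 3.71^-0.23 = 0.7397
D_tc = 0.92 × 0.7165 × 12.99 × 84.73 × 0.7397 = 536.7 m
D_f = 1.16 × (536.7)^1.12 = 1324 m
     = 1.324 km

D_f ≈ 1.32 km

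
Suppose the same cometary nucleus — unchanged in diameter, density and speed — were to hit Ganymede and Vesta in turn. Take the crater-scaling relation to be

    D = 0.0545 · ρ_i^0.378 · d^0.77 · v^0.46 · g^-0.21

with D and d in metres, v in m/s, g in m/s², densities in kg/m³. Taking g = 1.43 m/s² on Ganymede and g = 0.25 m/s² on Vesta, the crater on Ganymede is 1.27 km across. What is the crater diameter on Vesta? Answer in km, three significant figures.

D ≈ 1.83 km

All impactor-dependent factors cancel in the ratio, leaving D_Vesta/D_Ganymede = (g_Vesta/g_Ganymede)^-0.21.
(0.25/1.43)^-0.21 = 0.1748^-0.21 = 1.442
D_Vesta = 1.442 × 1.27 km = 1.83 km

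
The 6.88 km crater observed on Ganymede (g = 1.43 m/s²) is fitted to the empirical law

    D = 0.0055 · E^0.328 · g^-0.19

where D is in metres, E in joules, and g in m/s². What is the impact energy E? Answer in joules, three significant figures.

E ≈ 4.78 × 10^18 J

Rearranging: E = [D / (0.0055 · g^-0.19)]^(1/0.328).
D = 6880 m.
g^-0.19 = 1.43^-0.19 = 0.9343
D / (0.0055 × 0.9343) = 6880 / (5.139 × 10^-3) = 1.339 × 10^6
E = (1.339 × 10^6)^3.0488 = 4.779 × 10^18 J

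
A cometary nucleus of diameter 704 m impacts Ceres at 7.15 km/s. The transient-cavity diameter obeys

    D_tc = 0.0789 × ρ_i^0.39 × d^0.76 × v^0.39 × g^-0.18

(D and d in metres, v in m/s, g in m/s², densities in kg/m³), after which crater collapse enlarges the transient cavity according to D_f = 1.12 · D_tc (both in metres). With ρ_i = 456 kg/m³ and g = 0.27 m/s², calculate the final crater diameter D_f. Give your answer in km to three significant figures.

D_f ≈ 5.66 km

v = 7150 m/s.
ρ_i^0.39 = 456^0.39 = 10.89
d^0.76 = 704^0.76 = 145.9
v^0.39 = 7150^0.39 = 31.86
g^-0.18 = 0.27^-0.18 = 1.266
D_tc = 0.0789 × 10.89 × 145.9 × 31.86 × 1.266 = 5056 m
D_f = 1.12 × 5056 = 5663 m
     = 5.663 km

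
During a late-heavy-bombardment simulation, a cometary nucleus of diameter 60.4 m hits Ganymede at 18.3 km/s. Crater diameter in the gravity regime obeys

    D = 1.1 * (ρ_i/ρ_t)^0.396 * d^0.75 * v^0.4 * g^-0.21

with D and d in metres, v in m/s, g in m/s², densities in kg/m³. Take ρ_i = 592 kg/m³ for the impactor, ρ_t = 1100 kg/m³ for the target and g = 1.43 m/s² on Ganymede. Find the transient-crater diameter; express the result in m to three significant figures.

D ≈ 877 m

In SI units: v = 18300 m/s.
(ρ_i/ρ_t)^0.396 = (592/1100)^0.396 = 0.7824
d^0.75 = 60.4^0.75 = 21.67
v^0.4 = 18300^0.4 = 50.70
g^-0.21 = 1.43^-0.21 = 0.9276
D = 1.1 × 0.7824 × 21.67 × 50.70 × 0.9276 = 877.1 m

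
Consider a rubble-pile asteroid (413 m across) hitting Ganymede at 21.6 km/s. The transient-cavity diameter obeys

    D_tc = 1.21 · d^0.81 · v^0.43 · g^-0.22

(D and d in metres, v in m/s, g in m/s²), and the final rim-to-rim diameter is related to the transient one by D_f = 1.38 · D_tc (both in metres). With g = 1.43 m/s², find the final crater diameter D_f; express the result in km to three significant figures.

v = 21600 m/s.
d^0.81 = 413^0.81 = 131.5
v^0.43 = 21600^0.43 = 73.08
g^-0.22 = 1.43^-0.22 = 0.9243
D_tc = 1.21 × 131.5 × 73.08 × 0.9243 = 10750 m
D_f = 1.38 × 10750 = 14835 m
     = 14.83 km

D_f ≈ 14.8 km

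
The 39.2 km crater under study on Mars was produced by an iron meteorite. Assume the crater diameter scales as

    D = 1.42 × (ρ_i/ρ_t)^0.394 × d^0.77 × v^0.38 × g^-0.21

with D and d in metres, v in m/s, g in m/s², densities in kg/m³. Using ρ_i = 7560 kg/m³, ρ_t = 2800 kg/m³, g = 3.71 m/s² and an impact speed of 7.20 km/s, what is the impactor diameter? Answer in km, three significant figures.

d ≈ 6.29 km

Rearranging for d: d = [D / (1.42 · (7560/2800)^0.394 · 7200^0.38 · 3.71^-0.21)]^(1/0.77).
D = 39200 m.
(7560/2800)^0.394 = 1.479
7200^0.38 = 29.23
3.71^-0.21 = 0.7593
Denominator = 1.42 × 1.479 × 29.23 × 0.7593 = 46.61
D / 46.61 = 39200 / 46.61 = 841.0
d = 841.0^(1/0.77) = 841.0^1.2987 = 6287 m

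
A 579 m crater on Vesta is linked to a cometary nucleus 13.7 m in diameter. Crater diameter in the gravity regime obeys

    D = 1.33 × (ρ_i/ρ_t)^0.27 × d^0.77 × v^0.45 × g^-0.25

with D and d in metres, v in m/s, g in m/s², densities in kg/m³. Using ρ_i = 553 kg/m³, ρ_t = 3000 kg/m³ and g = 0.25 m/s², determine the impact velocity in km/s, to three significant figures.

v ≈ 10.6 km/s

Rearranging for v: v = [D / (1.33 · (553/3000)^0.27 · 13.7^0.77 · 0.25^-0.25)]^(1/0.45).
(553/3000)^0.27 = 0.6335
13.7^0.77 = 7.504
0.25^-0.25 = 1.414
Denominator = 1.33 × 0.6335 × 7.504 × 1.414 = 8.940
D / 8.940 = 579 / 8.940 = 64.77
v = 64.77^(1/0.45) = 64.77^2.2222 = 10598 m/s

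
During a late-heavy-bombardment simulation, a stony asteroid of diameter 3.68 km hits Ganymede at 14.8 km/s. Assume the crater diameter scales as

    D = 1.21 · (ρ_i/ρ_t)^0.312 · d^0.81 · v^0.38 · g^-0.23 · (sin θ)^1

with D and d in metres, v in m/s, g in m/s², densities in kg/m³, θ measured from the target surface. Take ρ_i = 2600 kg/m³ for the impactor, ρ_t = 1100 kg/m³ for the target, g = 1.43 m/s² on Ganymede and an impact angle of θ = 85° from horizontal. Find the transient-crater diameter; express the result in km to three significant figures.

D ≈ 43.2 km

In SI units: d = 3680 m, v = 14800 m/s.
(ρ_i/ρ_t)^0.312 = (2600/1100)^0.312 = 1.308
d^0.81 = 3680^0.81 = 773.3
v^0.38 = 14800^0.38 = 38.43
g^-0.23 = 1.43^-0.23 = 0.9210
(sin 85°)^1 = 0.9962^1 = 0.9962
D = 1.21 × 1.308 × 773.3 × 38.43 × 0.9210 × 0.9962 = 43154 m
   = 43.15 km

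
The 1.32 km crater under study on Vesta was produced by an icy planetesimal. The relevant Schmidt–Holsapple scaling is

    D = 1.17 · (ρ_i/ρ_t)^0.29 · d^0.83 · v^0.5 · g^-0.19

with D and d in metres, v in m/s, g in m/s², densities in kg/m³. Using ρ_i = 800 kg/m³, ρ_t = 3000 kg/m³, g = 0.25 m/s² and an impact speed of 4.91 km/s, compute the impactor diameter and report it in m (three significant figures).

d ≈ 32.9 m

Rearranging for d: d = [D / (1.17 · (800/3000)^0.29 · 4910^0.5 · 0.25^-0.19)]^(1/0.83).
D = 1320 m.
(800/3000)^0.29 = 0.6816
4910^0.5 = 70.07
0.25^-0.19 = 1.301
Denominator = 1.17 × 0.6816 × 70.07 × 1.301 = 72.70
D / 72.70 = 1320 / 72.70 = 18.16
d = 18.16^(1/0.83) = 18.16^1.2048 = 32.88 m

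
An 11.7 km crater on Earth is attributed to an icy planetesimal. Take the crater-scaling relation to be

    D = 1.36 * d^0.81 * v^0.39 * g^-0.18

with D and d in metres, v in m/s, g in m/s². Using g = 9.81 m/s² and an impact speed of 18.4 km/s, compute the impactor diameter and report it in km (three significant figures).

Rearranging for d: d = [D / (1.36 · 18400^0.39 · 9.81^-0.18)]^(1/0.81).
D = 11700 m.
18400^0.39 = 46.06
9.81^-0.18 = 0.6630
Denominator = 1.36 × 46.06 × 0.6630 = 41.53
D / 41.53 = 11700 / 41.53 = 281.7
d = 281.7^(1/0.81) = 281.7^1.2346 = 1058 m

d ≈ 1.06 km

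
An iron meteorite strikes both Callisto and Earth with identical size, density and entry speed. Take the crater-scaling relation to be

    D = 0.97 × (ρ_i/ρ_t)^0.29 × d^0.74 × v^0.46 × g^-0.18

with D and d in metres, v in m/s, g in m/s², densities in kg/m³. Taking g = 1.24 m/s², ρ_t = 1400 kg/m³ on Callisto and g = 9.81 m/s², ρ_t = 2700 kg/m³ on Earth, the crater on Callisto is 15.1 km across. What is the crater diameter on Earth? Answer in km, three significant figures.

D ≈ 8.60 km

The impactor-only factors (d, v, ρ_i) cancel in the ratio, leaving D_Earth/D_Callisto = (g_Earth/g_Callisto)^-0.18 · (ρ_t,Callisto/ρ_t,Earth)^0.29.
(9.81/1.24)^-0.18 = 7.911^-0.18 = 0.6892
(1400/2700)^0.29 = 0.5185^0.29 = 0.8266
Ratio = 0.6892 × 0.8266 = 0.5697
D_Earth = 0.5697 × 15.1 km = 8.60 km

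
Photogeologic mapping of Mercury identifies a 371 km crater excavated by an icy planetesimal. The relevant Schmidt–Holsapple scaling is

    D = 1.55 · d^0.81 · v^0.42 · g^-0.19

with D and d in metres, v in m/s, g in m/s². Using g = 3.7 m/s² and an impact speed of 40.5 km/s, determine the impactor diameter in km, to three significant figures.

d ≈ 24.3 km

Rearranging for d: d = [D / (1.55 · 40500^0.42 · 3.7^-0.19)]^(1/0.81).
D = 371000 m.
40500^0.42 = 86.13
3.7^-0.19 = 0.7799
Denominator = 1.55 × 86.13 × 0.7799 = 104.1
D / 104.1 = 371000 / 104.1 = 3564
d = 3564^(1/0.81) = 3564^1.2346 = 24279 m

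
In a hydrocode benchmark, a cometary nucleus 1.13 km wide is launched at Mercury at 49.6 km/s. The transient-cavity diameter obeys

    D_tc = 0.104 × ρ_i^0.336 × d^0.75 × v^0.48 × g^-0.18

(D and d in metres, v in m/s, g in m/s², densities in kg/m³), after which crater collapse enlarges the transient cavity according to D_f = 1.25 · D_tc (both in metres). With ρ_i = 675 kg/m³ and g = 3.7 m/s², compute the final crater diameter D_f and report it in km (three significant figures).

In SI: d = 1130 m, v = 49600 m/s.
ρ_i^0.336 = 675^0.336 = 8.926
d^0.75 = 1130^0.75 = 194.9
v^0.48 = 49600^0.48 = 179.4
g^-0.18 = 3.7^-0.18 = 0.7902
D_tc = 0.104 × 8.926 × 194.9 × 179.4 × 0.7902 = 25650 m
D_f = 1.25 × 25650 = 32062 m
     = 32.06 km

D_f ≈ 32.1 km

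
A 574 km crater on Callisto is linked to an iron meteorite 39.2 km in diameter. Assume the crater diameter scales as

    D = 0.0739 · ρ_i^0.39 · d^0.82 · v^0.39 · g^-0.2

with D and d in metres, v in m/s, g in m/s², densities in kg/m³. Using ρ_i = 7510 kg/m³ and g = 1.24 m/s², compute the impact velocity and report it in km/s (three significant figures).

Rearranging for v: v = [D / (0.0739 · 7510^0.39 · 39200^0.82 · 1.24^-0.2)]^(1/0.39).
D = 574000 m.
7510^0.39 = 32.47
39200^0.82 = 5841
1.24^-0.2 = 0.9579
Denominator = 0.0739 × 32.47 × 5841 × 0.9579 = 13430
D / 13430 = 574000 / 13430 = 42.74
v = 42.74^(1/0.39) = 42.74^2.5641 = 15192 m/s

v ≈ 15.2 km/s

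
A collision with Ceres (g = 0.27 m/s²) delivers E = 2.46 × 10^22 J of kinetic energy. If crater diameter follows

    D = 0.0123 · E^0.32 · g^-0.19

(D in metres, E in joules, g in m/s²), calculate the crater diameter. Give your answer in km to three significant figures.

E^0.32 = (2.46 × 10^22)^0.32 = 1.463 × 10^7
g^-0.19 = 0.27^-0.19 = 1.282
D = 0.0123 × 1.463 × 10^7 × 1.282 = 2.307 × 10^5 m
   = 230.7 km

D ≈ 231 km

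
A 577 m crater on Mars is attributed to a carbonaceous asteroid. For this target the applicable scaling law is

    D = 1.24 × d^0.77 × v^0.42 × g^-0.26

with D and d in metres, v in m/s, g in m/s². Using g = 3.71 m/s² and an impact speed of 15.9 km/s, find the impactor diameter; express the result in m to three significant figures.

d ≈ 23.2 m

Rearranging for d: d = [D / (1.24 · 15900^0.42 · 3.71^-0.26)]^(1/0.77).
15900^0.42 = 58.15
3.71^-0.26 = 0.7112
Denominator = 1.24 × 58.15 × 0.7112 = 51.28
D / 51.28 = 577 / 51.28 = 11.25
d = 11.25^(1/0.77) = 11.25^1.2987 = 23.18 m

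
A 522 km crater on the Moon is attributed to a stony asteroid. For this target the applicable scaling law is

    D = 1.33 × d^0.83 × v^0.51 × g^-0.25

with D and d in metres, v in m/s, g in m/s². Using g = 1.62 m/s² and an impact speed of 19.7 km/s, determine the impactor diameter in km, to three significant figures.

d ≈ 14.6 km

Rearranging for d: d = [D / (1.33 · 19700^0.51 · 1.62^-0.25)]^(1/0.83).
D = 522000 m.
19700^0.51 = 154.9
1.62^-0.25 = 0.8864
Denominator = 1.33 × 154.9 × 0.8864 = 182.6
D / 182.6 = 522000 / 182.6 = 2859
d = 2859^(1/0.83) = 2859^1.2048 = 14590 m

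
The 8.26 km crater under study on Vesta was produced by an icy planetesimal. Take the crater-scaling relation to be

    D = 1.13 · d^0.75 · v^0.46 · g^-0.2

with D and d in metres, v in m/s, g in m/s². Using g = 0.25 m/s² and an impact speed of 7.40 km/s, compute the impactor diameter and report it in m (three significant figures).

d ≈ 415 m

Rearranging for d: d = [D / (1.13 · 7400^0.46 · 0.25^-0.2)]^(1/0.75).
D = 8260 m.
7400^0.46 = 60.23
0.25^-0.2 = 1.320
Denominator = 1.13 × 60.23 × 1.320 = 89.84
D / 89.84 = 8260 / 89.84 = 91.94
d = 91.94^(1/0.75) = 91.94^1.3333 = 414.9 m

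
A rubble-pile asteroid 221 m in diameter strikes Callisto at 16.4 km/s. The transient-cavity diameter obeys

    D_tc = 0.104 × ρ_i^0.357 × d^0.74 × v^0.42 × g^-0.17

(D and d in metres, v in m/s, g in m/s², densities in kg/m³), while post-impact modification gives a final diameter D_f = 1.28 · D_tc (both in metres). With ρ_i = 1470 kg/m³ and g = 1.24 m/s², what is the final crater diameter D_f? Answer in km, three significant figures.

D_f ≈ 5.55 km

v = 16400 m/s.
ρ_i^0.357 = 1470^0.357 = 13.51
d^0.74 = 221^0.74 = 54.31
v^0.42 = 16400^0.42 = 58.92
g^-0.17 = 1.24^-0.17 = 0.9641
D_tc = 0.104 × 13.51 × 54.31 × 58.92 × 0.9641 = 4335 m
D_f = 1.28 × 4335 = 5549 m
     = 5.549 km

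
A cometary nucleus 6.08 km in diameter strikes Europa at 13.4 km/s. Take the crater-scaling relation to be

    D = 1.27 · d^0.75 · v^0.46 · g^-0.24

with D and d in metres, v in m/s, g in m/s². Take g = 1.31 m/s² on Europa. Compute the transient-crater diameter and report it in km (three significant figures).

In SI units: d = 6080 m, v = 13400 m/s.
d^0.75 = 6080^0.75 = 688.5
v^0.46 = 13400^0.46 = 79.15
g^-0.24 = 1.31^-0.24 = 0.9372
D = 1.27 × 688.5 × 79.15 × 0.9372 = 64862 m
   = 64.86 km

D ≈ 64.9 km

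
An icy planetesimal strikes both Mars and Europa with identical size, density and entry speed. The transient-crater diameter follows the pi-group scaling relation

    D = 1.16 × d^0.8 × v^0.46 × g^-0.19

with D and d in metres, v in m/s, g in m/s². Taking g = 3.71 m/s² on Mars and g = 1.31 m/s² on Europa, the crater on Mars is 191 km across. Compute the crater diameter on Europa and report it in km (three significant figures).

D ≈ 233 km

All impactor-dependent factors cancel in the ratio, leaving D_Europa/D_Mars = (g_Europa/g_Mars)^-0.19.
(1.31/3.71)^-0.19 = 0.3531^-0.19 = 1.219
D_Europa = 1.219 × 191 km = 233 km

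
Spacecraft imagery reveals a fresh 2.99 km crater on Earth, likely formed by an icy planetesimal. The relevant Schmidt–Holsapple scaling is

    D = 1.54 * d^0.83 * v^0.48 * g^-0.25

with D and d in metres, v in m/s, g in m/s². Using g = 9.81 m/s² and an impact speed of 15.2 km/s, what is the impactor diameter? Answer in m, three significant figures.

Rearranging for d: d = [D / (1.54 · 15200^0.48 · 9.81^-0.25)]^(1/0.83).
D = 2990 m.
15200^0.48 = 101.7
9.81^-0.25 = 0.5650
Denominator = 1.54 × 101.7 × 0.5650 = 88.49
D / 88.49 = 2990 / 88.49 = 33.79
d = 33.79^(1/0.83) = 33.79^1.2048 = 69.48 m

d ≈ 69.5 m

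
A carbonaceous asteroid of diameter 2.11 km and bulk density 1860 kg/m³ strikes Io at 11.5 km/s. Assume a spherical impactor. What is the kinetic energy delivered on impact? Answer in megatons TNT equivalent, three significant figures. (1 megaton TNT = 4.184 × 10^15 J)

d = 2110 m; v = 11500 m/s.
Mass m = (π/6) ρ d³ = (π/6) × 1860 × (2110)³ = 9.149 × 10^12 kg
E = ½ m v² = 0.5 × 9.149 × 10^12 × (11500)² = 6.050 × 10^20 J
   = 6.050 × 10^20 / 4.184×10^15 = 1.446 × 10^5 Mt

E ≈ 1.45 × 10^5 Mt TNT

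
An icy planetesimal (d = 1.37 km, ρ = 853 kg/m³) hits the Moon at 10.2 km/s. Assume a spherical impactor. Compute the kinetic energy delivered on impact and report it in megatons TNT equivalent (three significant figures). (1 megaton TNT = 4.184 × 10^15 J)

E ≈ 14300 Mt TNT

d = 1370 m; v = 10200 m/s.
Mass m = (π/6) ρ d³ = (π/6) × 853 × (1370)³ = 1.148 × 10^12 kg
E = ½ m v² = 0.5 × 1.148 × 10^12 × (10200)² = 5.972 × 10^19 J
   = 5.972 × 10^19 / 4.184×10^15 = 14273 Mt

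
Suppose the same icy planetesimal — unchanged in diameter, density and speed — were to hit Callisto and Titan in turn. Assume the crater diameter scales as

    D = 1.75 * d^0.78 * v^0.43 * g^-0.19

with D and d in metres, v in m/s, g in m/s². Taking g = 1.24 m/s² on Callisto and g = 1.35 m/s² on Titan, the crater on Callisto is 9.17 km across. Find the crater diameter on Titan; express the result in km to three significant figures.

All impactor-dependent factors cancel in the ratio, leaving D_Titan/D_Callisto = (g_Titan/g_Callisto)^-0.19.
(1.35/1.24)^-0.19 = 1.089^-0.19 = 0.9839
D_Titan = 0.9839 × 9.17 km = 9.02 km

D ≈ 9.02 km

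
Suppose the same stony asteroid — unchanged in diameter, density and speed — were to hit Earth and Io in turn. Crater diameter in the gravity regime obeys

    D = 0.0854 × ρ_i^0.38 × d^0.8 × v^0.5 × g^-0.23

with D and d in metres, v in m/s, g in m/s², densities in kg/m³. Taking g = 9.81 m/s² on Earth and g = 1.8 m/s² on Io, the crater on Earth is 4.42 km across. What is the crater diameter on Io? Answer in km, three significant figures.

D ≈ 6.53 km

All impactor-dependent factors cancel in the ratio, leaving D_Io/D_Earth = (g_Io/g_Earth)^-0.23.
(1.8/9.81)^-0.23 = 0.1835^-0.23 = 1.477
D_Io = 1.477 × 4.42 km = 6.53 km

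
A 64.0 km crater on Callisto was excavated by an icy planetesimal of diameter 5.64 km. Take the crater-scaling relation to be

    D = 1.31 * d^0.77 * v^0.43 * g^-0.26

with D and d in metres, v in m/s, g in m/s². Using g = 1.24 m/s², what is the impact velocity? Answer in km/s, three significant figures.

v ≈ 17.5 km/s

Rearranging for v: v = [D / (1.31 · 5640^0.77 · 1.24^-0.26)]^(1/0.43).
D = 64000 m.
5640^0.77 = 773.5
1.24^-0.26 = 0.9456
Denominator = 1.31 × 773.5 × 0.9456 = 958.2
D / 958.2 = 64000 / 958.2 = 66.79
v = 66.79^(1/0.43) = 66.79^2.3256 = 17521 m/s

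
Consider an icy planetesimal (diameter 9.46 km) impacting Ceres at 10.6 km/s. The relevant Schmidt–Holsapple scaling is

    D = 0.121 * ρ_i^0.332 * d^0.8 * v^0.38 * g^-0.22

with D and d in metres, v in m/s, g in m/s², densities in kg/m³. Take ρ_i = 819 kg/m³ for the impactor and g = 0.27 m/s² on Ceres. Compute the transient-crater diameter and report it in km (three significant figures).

In SI units: d = 9460 m, v = 10600 m/s.
ρ_i^0.332 = 819^0.332 = 9.273
d^0.8 = 9460^0.8 = 1516
v^0.38 = 10600^0.38 = 33.85
g^-0.22 = 0.27^-0.22 = 1.334
D = 0.121 × 9.273 × 1516 × 33.85 × 1.334 = 76810 m
   = 76.81 km

D ≈ 76.8 km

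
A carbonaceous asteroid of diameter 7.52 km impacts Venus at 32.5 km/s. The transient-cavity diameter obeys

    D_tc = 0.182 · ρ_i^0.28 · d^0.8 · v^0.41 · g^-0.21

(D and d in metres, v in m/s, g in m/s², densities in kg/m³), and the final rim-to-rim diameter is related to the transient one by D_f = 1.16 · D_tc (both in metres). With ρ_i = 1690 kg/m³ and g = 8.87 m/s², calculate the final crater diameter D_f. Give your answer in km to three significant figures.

In SI: d = 7520 m, v = 32500 m/s.
ρ_i^0.28 = 1690^0.28 = 8.013
d^0.8 = 7520^0.8 = 1262
v^0.41 = 32500^0.41 = 70.77
g^-0.21 = 8.87^-0.21 = 0.6323
D_tc = 0.182 × 8.013 × 1262 × 70.77 × 0.6323 = 82360 m
D_f = 1.16 × 82360 = 95538 m
     = 95.54 km

D_f ≈ 95.5 km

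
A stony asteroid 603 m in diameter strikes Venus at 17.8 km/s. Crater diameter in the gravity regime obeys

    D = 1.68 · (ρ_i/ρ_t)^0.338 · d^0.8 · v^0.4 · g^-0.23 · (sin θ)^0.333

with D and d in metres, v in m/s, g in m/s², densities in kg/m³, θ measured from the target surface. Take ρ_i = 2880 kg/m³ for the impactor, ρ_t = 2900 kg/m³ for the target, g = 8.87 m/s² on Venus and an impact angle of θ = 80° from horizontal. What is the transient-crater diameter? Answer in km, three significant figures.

D ≈ 8.48 km

In SI units: v = 17800 m/s.
(ρ_i/ρ_t)^0.338 = (2880/2900)^0.338 = 0.9977
d^0.8 = 603^0.8 = 167.6
v^0.4 = 17800^0.4 = 50.14
g^-0.23 = 8.87^-0.23 = 0.6053
(sin 80°)^0.333 = 0.9848^0.333 = 0.9949
D = 1.68 × 0.9977 × 167.6 × 50.14 × 0.6053 × 0.9949 = 8482 m
   = 8.482 km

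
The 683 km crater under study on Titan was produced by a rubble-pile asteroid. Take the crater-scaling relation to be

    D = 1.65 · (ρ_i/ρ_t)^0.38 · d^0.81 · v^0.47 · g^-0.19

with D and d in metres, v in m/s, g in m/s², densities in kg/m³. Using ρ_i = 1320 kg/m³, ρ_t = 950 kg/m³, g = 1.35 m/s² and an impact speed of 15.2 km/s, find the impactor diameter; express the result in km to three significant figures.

d ≈ 29.6 km

Rearranging for d: d = [D / (1.65 · (1320/950)^0.38 · 15200^0.47 · 1.35^-0.19)]^(1/0.81).
D = 683000 m.
(1320/950)^0.38 = 1.133
15200^0.47 = 92.36
1.35^-0.19 = 0.9446
Denominator = 1.65 × 1.133 × 92.36 × 0.9446 = 163.1
D / 163.1 = 683000 / 163.1 = 4188
d = 4188^(1/0.81) = 4188^1.2346 = 29630 m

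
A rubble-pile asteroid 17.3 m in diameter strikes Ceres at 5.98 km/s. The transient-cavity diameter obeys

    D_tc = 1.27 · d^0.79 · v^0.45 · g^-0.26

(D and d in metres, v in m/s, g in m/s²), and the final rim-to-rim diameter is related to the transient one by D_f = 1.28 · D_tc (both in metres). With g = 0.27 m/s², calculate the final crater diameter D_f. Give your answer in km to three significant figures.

D_f ≈ 1.09 km

v = 5980 m/s.
d^0.79 = 17.3^0.79 = 9.507
v^0.45 = 5980^0.45 = 50.06
g^-0.26 = 0.27^-0.26 = 1.406
D_tc = 1.27 × 9.507 × 50.06 × 1.406 = 849.8 m
D_f = 1.28 × 849.8 = 1088 m
     = 1.088 km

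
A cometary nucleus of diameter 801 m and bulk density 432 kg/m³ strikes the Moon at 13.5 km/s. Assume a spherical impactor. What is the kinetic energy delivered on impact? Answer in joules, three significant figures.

E ≈ 1.06 × 10^19 J

v = 13500 m/s.
Mass m = (π/6) ρ d³ = (π/6) × 432 × (801)³ = 1.162 × 10^11 kg
E = ½ m v² = 0.5 × 1.162 × 10^11 × (13500)² = 1.059 × 10^19 J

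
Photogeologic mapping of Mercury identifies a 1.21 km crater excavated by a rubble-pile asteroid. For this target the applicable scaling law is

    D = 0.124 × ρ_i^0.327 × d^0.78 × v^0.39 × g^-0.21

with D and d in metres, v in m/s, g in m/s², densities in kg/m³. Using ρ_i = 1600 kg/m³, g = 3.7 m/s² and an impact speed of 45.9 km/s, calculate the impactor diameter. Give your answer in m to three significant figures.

Rearranging for d: d = [D / (0.124 · 1600^0.327 · 45900^0.39 · 3.7^-0.21)]^(1/0.78).
D = 1210 m.
1600^0.327 = 11.16
45900^0.39 = 65.78
3.7^-0.21 = 0.7598
Denominator = 0.124 × 11.16 × 65.78 × 0.7598 = 69.16
D / 69.16 = 1210 / 69.16 = 17.50
d = 17.50^(1/0.78) = 17.50^1.2821 = 39.24 m

d ≈ 39.2 m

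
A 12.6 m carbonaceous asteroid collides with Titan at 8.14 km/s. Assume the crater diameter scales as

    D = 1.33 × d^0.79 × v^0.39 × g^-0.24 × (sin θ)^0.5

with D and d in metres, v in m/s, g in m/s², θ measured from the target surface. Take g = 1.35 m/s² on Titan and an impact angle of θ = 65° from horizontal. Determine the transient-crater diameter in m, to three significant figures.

D ≈ 292 m

In SI units: v = 8140 m/s.
d^0.79 = 12.6^0.79 = 7.401
v^0.39 = 8140^0.39 = 33.51
g^-0.24 = 1.35^-0.24 = 0.9305
(sin 65°)^0.5 = 0.9063^0.5 = 0.9520
D = 1.33 × 7.401 × 33.51 × 0.9305 × 0.9520 = 292.2 m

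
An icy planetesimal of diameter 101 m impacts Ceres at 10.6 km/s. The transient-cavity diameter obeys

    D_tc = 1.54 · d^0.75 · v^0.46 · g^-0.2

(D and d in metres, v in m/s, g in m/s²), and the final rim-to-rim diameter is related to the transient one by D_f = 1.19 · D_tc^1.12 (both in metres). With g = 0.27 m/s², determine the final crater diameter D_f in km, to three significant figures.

v = 10600 m/s.
d^0.75 = 101^0.75 = 31.86
v^0.46 = 10600^0.46 = 71.06
g^-0.2 = 0.27^-0.2 = 1.299
D_tc = 1.54 × 31.86 × 71.06 × 1.299 = 4529 m
D_f = 1.19 × (4529)^1.12 = 14800 m
     = 14.80 km

D_f ≈ 14.8 km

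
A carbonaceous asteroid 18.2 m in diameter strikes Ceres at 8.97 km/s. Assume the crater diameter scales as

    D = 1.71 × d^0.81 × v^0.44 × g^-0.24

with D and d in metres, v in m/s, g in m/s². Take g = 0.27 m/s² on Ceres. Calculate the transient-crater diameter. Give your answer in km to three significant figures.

D ≈ 1.35 km

In SI units: v = 8970 m/s.
d^0.81 = 18.2^0.81 = 10.49
v^0.44 = 8970^0.44 = 54.86
g^-0.24 = 0.27^-0.24 = 1.369
D = 1.71 × 10.49 × 54.86 × 1.369 = 1347 m
   = 1.347 km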